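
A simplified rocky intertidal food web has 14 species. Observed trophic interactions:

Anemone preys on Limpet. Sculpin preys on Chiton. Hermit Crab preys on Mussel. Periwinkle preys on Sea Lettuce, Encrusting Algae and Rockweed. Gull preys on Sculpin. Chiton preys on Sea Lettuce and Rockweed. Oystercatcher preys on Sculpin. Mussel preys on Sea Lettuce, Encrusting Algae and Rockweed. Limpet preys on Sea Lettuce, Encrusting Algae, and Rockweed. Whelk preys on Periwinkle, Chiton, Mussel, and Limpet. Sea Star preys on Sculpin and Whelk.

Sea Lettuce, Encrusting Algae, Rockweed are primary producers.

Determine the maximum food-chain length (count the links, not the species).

One longest chain: Sea Lettuce → Chiton → Sculpin → Oystercatcher.
It has 4 species and 3 links.

3 links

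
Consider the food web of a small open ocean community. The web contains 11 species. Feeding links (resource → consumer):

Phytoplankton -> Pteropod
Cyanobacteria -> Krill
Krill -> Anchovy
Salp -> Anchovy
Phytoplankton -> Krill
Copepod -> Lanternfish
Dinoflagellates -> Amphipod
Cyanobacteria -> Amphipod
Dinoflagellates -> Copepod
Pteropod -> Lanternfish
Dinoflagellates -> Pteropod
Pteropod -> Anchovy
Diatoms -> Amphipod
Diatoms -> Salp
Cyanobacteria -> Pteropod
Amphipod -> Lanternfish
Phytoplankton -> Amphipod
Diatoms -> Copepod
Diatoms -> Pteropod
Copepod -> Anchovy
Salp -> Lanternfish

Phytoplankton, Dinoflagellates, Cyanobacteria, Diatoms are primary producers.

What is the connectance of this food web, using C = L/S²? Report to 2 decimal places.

C = 0.17

The web has S = 11 species and L = 21 feeding links.
C = L / S² = 21 / 121 = 0.1736 ≈ 0.17.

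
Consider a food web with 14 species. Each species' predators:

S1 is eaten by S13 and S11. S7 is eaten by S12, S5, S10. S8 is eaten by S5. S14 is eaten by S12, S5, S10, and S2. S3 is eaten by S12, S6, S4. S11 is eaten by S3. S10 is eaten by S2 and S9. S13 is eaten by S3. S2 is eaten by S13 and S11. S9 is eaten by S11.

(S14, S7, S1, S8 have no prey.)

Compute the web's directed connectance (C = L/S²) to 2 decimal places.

C = 0.10

The web has S = 14 species and L = 20 feeding links.
C = L / S² = 20 / 196 = 0.1020 ≈ 0.10.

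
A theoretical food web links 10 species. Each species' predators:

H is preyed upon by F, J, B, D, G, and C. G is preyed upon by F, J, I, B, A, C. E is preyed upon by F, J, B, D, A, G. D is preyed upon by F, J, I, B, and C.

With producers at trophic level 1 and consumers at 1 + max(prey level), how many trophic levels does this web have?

Producers (level 1): H, E.
H → G → A gives A level 3.
No species has a prey at level 3, so no species reaches level 4.

3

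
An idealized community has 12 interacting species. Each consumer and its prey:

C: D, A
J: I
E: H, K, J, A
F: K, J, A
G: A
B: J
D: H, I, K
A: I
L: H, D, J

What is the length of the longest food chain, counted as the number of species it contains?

3 species

One longest chain: H → D → L.
It has 3 species and 2 links.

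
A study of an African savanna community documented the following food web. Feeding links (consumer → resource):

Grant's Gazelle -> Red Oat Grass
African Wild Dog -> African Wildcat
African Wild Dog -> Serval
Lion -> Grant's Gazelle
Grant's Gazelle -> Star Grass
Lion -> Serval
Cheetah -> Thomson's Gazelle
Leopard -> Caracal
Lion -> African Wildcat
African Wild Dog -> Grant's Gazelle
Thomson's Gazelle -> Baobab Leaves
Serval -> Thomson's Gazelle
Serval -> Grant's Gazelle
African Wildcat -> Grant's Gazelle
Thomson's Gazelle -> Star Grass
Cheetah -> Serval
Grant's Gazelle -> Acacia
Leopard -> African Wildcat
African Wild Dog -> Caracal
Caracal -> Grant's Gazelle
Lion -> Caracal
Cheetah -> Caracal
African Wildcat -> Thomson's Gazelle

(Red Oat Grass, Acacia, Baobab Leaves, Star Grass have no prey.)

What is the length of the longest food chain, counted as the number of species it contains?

4 species

One longest chain: Baobab Leaves → Thomson's Gazelle → African Wildcat → Lion.
It has 4 species and 3 links.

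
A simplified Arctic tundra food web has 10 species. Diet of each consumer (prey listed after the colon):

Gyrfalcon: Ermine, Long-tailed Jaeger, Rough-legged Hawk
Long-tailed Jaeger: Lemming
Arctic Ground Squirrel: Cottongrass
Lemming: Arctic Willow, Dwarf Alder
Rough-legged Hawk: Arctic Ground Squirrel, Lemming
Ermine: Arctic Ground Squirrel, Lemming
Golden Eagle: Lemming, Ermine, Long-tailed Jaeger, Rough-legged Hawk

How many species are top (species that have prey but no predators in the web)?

2

Top species (has prey, but nothing eats it): Golden Eagle, Gyrfalcon.
Count: 2.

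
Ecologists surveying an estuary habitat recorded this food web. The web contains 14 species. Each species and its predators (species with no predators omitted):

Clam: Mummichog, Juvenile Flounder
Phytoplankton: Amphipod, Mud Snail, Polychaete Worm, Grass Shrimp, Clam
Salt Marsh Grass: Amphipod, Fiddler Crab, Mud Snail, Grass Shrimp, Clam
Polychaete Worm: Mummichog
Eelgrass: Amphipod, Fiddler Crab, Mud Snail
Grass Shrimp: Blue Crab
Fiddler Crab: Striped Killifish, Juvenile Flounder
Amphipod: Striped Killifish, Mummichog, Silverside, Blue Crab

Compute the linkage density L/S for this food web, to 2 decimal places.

L/S = 1.64

There are L = 23 links among S = 14 species.
L/S = 23/14 = 1.6429 ≈ 1.64.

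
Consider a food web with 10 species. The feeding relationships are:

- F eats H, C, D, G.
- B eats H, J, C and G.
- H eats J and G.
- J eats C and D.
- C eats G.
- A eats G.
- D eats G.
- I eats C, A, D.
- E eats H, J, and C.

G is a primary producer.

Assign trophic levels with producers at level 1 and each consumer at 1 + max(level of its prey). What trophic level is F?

Trophic level 5

G is a producer → level 1.
C eats G → level 2.
J eats C (level 2); other prey at levels: D 2 → level 3.
H eats J (level 3); other prey at levels: G 1 → level 4.
F eats H (level 4); other prey at levels: G 1, C 2, D 2 → level 5.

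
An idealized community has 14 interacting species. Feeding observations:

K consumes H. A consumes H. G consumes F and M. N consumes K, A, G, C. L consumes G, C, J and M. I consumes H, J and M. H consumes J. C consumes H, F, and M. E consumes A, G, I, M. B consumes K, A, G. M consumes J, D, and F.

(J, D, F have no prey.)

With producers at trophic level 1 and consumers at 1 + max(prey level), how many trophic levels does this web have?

4

Producers (level 1): J, D, F.
J → H → I → E gives E level 4.
No species has a prey at level 4, so no species reaches level 5.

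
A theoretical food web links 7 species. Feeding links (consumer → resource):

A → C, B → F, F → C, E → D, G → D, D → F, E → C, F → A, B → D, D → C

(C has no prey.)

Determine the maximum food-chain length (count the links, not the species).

One longest chain: C → A → F → D → G.
It has 5 species and 4 links.

4 links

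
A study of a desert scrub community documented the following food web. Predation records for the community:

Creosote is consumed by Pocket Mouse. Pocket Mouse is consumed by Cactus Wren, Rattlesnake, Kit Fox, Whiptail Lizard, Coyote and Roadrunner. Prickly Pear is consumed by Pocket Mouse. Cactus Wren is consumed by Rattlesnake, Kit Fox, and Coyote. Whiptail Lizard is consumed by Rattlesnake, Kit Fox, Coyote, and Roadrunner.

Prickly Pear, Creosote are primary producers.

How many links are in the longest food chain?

3 links

One longest chain: Prickly Pear → Pocket Mouse → Cactus Wren → Coyote.
It has 4 species and 3 links.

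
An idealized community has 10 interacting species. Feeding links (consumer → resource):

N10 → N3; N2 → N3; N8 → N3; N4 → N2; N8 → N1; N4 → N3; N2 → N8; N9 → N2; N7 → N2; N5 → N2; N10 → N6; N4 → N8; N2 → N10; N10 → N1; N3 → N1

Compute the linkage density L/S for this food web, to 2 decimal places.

L/S = 1.50

There are L = 15 links among S = 10 species.
L/S = 15/10 = 1.5000 ≈ 1.50.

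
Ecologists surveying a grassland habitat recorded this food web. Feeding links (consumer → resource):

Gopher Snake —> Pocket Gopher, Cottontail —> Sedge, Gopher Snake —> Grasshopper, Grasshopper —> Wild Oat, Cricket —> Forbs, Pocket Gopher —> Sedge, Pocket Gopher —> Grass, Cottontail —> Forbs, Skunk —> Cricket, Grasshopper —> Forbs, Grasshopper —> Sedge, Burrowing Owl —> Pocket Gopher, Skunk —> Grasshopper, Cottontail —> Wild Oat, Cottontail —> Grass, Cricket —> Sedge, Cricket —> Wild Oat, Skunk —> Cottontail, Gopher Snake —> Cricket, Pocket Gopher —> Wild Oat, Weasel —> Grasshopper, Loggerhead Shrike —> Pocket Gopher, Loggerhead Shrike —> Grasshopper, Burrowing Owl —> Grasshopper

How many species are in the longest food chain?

3 species

One longest chain: Sedge → Pocket Gopher → Burrowing Owl.
It has 3 species and 2 links.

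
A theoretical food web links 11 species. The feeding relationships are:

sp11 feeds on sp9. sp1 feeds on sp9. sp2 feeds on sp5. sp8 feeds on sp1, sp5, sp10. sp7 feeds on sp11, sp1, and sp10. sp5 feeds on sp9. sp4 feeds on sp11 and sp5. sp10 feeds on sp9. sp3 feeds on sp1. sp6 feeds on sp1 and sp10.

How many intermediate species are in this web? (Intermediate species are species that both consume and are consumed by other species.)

Intermediate species (has both prey and predators): sp10, sp11, sp1, sp5.
Count: 4.

4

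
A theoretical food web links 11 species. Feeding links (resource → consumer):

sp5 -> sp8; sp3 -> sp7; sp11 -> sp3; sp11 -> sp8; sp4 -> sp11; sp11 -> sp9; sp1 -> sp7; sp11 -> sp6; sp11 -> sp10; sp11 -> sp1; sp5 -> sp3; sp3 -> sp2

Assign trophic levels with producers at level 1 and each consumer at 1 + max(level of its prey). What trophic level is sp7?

sp4 is a producer → level 1.
sp11 eats sp4 → level 2.
sp3 eats sp11 (level 2); other prey at levels: sp5 1 → level 3.
sp7 eats sp3 (level 3); other prey at levels: sp1 3 → level 4.

Trophic level 4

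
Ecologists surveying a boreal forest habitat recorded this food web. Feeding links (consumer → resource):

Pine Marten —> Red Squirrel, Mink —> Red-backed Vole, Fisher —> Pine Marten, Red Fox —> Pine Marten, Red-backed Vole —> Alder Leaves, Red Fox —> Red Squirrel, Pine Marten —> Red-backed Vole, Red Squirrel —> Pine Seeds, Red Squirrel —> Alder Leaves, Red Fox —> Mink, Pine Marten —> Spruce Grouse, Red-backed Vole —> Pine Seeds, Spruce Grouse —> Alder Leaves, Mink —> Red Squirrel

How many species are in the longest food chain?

4 species

One longest chain: Alder Leaves → Red-backed Vole → Pine Marten → Fisher.
It has 4 species and 3 links.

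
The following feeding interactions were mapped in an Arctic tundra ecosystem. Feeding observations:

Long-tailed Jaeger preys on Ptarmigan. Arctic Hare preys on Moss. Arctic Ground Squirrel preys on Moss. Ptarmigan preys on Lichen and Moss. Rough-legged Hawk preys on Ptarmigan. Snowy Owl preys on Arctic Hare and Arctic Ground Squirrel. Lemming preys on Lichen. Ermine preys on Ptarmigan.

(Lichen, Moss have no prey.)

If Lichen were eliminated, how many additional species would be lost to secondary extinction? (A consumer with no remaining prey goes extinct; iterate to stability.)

Remove Lichen.
Round 1: Lemming (all prey gone) → extinct.
No further losses. Total secondary extinctions: 1.

1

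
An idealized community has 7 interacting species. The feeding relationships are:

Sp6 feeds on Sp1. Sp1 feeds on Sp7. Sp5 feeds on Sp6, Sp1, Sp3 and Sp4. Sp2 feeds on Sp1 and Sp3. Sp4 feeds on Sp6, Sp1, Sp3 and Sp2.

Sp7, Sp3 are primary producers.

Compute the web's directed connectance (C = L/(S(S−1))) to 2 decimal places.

The web has S = 7 species and L = 12 feeding links.
C = L / (S(S−1)) = 12 / 42 = 0.2857 ≈ 0.29.

C = 0.29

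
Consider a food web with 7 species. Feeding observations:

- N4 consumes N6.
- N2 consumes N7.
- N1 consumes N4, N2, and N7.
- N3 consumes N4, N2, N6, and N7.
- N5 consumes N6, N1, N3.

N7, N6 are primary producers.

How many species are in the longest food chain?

One longest chain: N7 → N2 → N3 → N5.
It has 4 species and 3 links.

4 species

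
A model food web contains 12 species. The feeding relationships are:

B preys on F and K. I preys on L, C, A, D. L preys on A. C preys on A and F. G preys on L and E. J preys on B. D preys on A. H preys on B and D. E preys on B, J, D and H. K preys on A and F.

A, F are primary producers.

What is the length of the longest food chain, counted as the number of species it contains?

6 species

One longest chain: A → K → B → J → E → G.
It has 6 species and 5 links.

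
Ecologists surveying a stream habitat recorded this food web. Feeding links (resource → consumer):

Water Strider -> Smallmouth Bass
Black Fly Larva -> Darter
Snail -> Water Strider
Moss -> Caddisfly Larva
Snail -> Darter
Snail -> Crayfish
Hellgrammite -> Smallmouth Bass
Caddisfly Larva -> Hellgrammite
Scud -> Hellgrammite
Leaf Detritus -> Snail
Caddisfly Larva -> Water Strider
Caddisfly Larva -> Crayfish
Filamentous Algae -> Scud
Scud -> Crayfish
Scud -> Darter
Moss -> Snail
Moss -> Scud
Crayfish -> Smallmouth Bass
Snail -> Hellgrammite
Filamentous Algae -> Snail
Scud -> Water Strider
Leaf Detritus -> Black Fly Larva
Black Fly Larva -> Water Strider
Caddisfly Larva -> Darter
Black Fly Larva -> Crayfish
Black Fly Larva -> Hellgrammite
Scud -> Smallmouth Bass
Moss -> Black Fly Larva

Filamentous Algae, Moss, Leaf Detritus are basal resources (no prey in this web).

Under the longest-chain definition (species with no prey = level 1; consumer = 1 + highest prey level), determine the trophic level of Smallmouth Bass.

Trophic level 4

Moss has no prey (basal) → level 1.
Caddisfly Larva eats Moss → level 2.
Hellgrammite eats Caddisfly Larva (level 2); other prey at levels: Snail 2, Scud 2, Black Fly Larva 2 → level 3.
Smallmouth Bass eats Hellgrammite (level 3); other prey at levels: Scud 2, Water Strider 3, Crayfish 3 → level 4.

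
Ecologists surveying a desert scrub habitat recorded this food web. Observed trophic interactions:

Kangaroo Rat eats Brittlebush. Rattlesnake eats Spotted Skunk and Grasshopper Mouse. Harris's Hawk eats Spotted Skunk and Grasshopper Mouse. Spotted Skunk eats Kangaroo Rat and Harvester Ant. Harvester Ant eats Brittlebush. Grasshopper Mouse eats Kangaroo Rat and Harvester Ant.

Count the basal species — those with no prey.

1

Basal species (no prey listed): Brittlebush.
Count: 1.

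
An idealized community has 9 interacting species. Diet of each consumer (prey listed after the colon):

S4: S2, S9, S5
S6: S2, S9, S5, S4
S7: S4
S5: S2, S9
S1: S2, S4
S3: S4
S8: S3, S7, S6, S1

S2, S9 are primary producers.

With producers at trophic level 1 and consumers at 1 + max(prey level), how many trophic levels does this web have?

Producers (level 1): S2, S9.
S2 → S5 → S4 → S3 → S8 gives S8 level 5.
No species has a prey at level 5, so no species reaches level 6.

5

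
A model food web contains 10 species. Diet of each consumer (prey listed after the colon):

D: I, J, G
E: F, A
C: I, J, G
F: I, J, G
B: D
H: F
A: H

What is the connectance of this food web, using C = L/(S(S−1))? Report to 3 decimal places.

The web has S = 10 species and L = 14 feeding links.
C = L / (S(S−1)) = 14 / 90 = 0.1556 ≈ 0.156.

C = 0.156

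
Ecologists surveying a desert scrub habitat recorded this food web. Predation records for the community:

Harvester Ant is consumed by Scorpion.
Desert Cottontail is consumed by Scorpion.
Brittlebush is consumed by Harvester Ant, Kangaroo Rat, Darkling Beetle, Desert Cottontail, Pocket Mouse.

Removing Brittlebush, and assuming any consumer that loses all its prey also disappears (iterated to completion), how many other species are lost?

6

Remove Brittlebush.
Round 1: Darkling Beetle (all prey gone), Desert Cottontail (all prey gone), Harvester Ant (all prey gone), Kangaroo Rat (all prey gone), Pocket Mouse (all prey gone) → extinct.
Round 2: Scorpion (all prey gone) → extinct.
No further losses. Total secondary extinctions: 6.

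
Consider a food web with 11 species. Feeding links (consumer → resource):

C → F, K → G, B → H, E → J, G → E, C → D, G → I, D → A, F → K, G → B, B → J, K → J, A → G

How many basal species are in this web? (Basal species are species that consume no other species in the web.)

Basal species (no prey listed): J, I, H.
Count: 3.

3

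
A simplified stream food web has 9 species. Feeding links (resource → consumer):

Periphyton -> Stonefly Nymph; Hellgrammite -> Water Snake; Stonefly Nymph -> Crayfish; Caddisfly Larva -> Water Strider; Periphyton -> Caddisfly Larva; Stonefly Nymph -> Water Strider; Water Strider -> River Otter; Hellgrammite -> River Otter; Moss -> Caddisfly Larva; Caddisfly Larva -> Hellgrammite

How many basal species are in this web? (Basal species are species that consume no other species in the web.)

Basal species (no prey listed): Moss, Periphyton.
Count: 2.

2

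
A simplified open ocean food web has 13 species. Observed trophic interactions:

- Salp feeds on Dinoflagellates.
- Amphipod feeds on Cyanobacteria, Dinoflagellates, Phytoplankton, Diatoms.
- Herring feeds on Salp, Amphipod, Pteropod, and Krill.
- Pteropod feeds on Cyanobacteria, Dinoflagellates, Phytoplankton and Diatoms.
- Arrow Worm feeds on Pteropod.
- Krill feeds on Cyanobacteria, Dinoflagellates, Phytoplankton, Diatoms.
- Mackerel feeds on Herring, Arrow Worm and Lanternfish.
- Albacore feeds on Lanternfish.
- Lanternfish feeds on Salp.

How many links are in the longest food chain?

3 links

One longest chain: Dinoflagellates → Pteropod → Arrow Worm → Mackerel.
It has 4 species and 3 links.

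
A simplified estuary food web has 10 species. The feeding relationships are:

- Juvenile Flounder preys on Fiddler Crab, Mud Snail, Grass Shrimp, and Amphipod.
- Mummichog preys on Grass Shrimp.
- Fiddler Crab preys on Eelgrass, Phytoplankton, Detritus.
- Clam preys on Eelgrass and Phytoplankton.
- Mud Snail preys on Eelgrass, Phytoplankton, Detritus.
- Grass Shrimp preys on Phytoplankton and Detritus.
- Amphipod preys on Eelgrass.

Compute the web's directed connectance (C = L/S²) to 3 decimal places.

C = 0.160

The web has S = 10 species and L = 16 feeding links.
C = L / S² = 16 / 100 = 0.1600 ≈ 0.160.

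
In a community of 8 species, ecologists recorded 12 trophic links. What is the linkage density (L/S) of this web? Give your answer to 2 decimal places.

There are L = 12 links among S = 8 species.
L/S = 12/8 = 1.5000 ≈ 1.50.

L/S = 1.50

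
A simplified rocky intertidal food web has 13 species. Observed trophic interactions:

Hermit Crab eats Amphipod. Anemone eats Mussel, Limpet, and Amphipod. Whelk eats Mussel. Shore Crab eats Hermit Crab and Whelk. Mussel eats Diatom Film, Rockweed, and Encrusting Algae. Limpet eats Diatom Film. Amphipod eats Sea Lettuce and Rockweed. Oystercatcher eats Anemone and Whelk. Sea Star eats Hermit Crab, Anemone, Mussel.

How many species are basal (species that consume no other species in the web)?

Basal species (no prey listed): Rockweed, Sea Lettuce, Diatom Film, Encrusting Algae.
Count: 4.

4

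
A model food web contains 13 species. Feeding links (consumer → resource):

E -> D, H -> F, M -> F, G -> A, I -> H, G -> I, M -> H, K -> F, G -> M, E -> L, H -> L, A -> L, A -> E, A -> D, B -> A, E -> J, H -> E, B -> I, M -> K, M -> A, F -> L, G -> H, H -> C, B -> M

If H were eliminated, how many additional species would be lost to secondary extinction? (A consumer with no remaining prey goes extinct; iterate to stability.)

1

Remove H.
Round 1: I (all prey gone) → extinct.
No further losses. Total secondary extinctions: 1.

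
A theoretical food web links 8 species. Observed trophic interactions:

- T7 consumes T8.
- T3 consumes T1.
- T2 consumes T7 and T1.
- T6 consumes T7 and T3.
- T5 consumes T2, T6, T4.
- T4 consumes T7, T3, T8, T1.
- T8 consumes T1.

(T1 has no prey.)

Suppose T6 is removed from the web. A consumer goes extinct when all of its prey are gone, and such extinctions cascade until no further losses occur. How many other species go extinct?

0

Remove T6.
Every predator of it retains at least one other prey: T5 still has T4, T2.
No consumer loses all prey, so no secondary extinctions occur.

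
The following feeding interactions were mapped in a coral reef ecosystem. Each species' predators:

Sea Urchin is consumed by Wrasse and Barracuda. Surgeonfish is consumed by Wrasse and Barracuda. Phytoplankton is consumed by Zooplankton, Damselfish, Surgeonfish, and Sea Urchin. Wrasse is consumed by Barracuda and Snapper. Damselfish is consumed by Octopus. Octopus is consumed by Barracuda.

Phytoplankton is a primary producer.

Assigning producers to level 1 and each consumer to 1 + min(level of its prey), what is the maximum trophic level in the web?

Producers (level 1): Phytoplankton.
Following each consumer down to its lowest-level prey: Phytoplankton → Surgeonfish → Wrasse → Snapper (levels 1 through 4).
All prey of Snapper (Wrasse 3) are at level 3 or above, so Snapper is at level 1 + 3 = 4.
Every consumer has at least one prey at level 3 or below, so none exceeds level 4.

4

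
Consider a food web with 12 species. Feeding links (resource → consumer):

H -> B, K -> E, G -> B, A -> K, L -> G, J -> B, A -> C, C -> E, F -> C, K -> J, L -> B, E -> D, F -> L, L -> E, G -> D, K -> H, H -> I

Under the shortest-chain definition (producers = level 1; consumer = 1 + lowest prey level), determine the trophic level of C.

F is a producer → level 1.
C eats F → level 2.

Trophic level 2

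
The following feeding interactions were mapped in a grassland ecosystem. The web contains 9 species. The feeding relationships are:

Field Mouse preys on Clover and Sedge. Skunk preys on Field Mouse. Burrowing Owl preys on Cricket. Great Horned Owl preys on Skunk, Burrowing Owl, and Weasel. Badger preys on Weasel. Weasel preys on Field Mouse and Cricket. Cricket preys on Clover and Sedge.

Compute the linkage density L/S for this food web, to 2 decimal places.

L/S = 1.33

There are L = 12 links among S = 9 species.
L/S = 12/9 = 1.3333 ≈ 1.33.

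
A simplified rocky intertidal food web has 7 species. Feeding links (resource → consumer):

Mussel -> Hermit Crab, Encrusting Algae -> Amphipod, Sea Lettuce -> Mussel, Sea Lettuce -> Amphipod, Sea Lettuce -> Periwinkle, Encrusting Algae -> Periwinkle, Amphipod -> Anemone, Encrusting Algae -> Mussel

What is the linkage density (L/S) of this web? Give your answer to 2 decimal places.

L/S = 1.14

There are L = 8 links among S = 7 species.
L/S = 8/7 = 1.1429 ≈ 1.14.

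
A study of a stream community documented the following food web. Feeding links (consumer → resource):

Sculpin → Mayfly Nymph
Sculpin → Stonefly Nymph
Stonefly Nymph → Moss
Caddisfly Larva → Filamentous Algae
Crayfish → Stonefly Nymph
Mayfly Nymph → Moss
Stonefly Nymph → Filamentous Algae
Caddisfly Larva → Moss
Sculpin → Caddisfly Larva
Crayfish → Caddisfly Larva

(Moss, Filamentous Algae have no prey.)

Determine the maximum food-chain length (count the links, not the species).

One longest chain: Moss → Stonefly Nymph → Crayfish.
It has 3 species and 2 links.

2 links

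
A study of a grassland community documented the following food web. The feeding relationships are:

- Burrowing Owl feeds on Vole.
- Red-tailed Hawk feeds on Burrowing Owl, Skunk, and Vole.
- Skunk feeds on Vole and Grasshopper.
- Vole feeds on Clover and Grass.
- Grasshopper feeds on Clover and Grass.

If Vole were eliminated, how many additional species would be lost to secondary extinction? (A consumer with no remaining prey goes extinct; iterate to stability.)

1

Remove Vole.
Round 1: Burrowing Owl (all prey gone) → extinct.
No further losses. Total secondary extinctions: 1.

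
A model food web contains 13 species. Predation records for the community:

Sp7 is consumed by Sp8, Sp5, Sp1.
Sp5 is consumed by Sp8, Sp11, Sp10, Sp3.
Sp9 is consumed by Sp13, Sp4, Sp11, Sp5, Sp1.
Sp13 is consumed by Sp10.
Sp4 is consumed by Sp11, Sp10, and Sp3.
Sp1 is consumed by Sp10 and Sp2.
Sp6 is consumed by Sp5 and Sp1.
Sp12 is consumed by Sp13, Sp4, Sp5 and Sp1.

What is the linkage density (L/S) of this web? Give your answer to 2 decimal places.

There are L = 24 links among S = 13 species.
L/S = 24/13 = 1.8462 ≈ 1.85.

L/S = 1.85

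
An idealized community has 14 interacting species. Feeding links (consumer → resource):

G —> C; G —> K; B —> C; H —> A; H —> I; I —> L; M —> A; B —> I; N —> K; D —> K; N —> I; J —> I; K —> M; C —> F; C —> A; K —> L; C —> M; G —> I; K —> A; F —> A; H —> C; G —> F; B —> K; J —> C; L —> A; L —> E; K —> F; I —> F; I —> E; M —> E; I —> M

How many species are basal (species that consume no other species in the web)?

Basal species (no prey listed): E, A.
Count: 2.

2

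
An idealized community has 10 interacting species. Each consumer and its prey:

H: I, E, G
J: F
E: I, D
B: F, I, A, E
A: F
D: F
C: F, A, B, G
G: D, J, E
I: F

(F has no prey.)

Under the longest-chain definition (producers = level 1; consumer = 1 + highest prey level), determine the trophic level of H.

Trophic level 5

F is a producer → level 1.
I eats F → level 2.
E eats I (level 2); other prey at levels: D 2 → level 3.
G eats E (level 3); other prey at levels: D 2, J 2 → level 4.
H eats G (level 4); other prey at levels: I 2, E 3 → level 5.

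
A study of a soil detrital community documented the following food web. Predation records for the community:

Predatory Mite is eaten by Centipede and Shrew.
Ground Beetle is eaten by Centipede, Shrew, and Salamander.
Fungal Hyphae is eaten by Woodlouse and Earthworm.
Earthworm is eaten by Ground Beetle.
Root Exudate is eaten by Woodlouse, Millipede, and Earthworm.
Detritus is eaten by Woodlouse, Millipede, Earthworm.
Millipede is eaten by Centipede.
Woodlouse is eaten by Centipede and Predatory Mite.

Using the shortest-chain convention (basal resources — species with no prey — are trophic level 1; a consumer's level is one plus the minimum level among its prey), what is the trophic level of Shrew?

Detritus has no prey (basal) → level 1.
Earthworm eats Detritus → level 2.
Ground Beetle eats Earthworm → level 3.
Shrew eats Ground Beetle → level 4.
No prey of Shrew is below level 3, so 4 is the minimum.

Trophic level 4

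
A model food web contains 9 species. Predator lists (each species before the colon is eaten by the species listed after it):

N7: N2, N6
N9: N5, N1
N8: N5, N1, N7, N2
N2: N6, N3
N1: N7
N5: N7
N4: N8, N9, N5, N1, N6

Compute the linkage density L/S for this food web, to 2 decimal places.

L/S = 1.89

There are L = 17 links among S = 9 species.
L/S = 17/9 = 1.8889 ≈ 1.89.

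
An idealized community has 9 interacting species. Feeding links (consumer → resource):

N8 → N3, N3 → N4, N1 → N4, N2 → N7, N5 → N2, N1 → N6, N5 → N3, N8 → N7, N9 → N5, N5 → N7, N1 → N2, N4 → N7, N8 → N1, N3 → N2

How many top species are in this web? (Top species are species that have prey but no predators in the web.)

Top species (has prey, but nothing eats it): N8, N9.
Count: 2.

2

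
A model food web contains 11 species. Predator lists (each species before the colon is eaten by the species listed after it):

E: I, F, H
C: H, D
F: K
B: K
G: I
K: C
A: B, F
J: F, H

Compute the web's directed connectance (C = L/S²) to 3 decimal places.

The web has S = 11 species and L = 13 feeding links.
C = L / S² = 13 / 121 = 0.1074 ≈ 0.107.

C = 0.107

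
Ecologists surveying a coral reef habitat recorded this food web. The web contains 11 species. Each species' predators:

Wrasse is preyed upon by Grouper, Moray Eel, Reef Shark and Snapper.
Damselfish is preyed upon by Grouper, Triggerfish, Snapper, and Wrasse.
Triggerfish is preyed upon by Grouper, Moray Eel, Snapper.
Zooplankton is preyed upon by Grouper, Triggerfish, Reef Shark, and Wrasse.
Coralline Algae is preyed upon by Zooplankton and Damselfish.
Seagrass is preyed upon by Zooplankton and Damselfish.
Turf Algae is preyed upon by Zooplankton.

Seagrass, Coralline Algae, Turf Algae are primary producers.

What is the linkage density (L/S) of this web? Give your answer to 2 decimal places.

There are L = 20 links among S = 11 species.
L/S = 20/11 = 1.8182 ≈ 1.82.

L/S = 1.82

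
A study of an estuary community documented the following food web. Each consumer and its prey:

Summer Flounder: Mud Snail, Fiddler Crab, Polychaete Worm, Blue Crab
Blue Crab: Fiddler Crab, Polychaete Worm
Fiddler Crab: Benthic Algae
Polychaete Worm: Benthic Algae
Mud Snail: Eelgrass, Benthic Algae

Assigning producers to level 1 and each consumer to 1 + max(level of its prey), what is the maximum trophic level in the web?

Producers (level 1): Eelgrass, Benthic Algae.
Benthic Algae → Fiddler Crab → Blue Crab → Summer Flounder gives Summer Flounder level 4.
No species has a prey at level 4, so no species reaches level 5.

4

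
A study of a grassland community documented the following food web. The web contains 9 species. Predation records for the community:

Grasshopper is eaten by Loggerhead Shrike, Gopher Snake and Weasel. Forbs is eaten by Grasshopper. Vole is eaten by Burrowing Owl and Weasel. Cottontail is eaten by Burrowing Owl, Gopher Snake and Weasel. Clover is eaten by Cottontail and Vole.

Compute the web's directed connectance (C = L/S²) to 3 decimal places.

The web has S = 9 species and L = 11 feeding links.
C = L / S² = 11 / 81 = 0.1358 ≈ 0.136.

C = 0.136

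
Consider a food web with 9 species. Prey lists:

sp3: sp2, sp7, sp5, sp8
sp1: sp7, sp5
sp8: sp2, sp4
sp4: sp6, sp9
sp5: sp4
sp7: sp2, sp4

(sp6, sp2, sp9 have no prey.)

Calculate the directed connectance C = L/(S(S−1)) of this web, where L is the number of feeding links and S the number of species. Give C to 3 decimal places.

The web has S = 9 species and L = 13 feeding links.
C = L / (S(S−1)) = 13 / 72 = 0.1806 ≈ 0.181.

C = 0.181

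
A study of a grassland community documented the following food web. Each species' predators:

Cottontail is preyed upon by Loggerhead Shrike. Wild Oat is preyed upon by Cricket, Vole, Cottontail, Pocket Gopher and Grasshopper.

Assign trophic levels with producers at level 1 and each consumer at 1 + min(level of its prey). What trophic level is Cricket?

Wild Oat is a producer → level 1.
Cricket eats Wild Oat → level 2.

Trophic level 2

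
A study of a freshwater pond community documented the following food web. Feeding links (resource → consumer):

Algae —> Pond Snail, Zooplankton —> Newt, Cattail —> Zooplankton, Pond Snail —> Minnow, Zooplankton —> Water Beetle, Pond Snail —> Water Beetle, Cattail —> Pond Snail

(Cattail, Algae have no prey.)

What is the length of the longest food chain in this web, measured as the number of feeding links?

One longest chain: Cattail → Zooplankton → Newt.
It has 3 species and 2 links.

2 links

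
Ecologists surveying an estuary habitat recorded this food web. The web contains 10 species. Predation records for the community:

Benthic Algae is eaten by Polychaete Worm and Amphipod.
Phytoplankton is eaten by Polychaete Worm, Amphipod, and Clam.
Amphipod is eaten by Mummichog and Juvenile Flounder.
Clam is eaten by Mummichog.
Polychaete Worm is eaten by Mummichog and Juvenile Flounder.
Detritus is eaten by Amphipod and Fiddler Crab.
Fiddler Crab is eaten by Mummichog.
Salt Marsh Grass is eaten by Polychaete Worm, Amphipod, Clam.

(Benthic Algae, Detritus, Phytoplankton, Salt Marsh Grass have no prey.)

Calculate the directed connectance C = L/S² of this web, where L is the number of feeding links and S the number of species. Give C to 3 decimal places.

The web has S = 10 species and L = 16 feeding links.
C = L / S² = 16 / 100 = 0.1600 ≈ 0.160.

C = 0.160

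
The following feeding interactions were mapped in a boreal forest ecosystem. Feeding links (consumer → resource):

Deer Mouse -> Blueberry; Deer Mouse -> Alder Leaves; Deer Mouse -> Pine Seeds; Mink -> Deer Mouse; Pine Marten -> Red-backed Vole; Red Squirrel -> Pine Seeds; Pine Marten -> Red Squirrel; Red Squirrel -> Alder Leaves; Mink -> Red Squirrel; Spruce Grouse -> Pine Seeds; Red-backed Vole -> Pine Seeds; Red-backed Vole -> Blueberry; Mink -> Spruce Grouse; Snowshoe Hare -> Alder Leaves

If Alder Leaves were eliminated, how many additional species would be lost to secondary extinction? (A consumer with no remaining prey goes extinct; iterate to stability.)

1

Remove Alder Leaves.
Round 1: Snowshoe Hare (all prey gone) → extinct.
No further losses. Total secondary extinctions: 1.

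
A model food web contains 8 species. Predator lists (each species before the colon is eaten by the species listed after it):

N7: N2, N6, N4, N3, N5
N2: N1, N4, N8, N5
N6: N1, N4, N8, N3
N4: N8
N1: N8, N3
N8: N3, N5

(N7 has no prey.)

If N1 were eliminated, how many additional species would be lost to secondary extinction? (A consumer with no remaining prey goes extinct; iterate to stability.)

0

Remove N1.
Every predator of it retains at least one other prey: N8 still has N2, N6, N4; N3 still has N7, N6, N8.
No consumer loses all prey, so no secondary extinctions occur.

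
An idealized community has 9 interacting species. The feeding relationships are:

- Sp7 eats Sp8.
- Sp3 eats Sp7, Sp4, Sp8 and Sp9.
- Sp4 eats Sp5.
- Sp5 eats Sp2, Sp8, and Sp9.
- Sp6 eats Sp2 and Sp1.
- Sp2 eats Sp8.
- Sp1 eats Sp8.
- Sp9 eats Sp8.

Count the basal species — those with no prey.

Basal species (no prey listed): Sp8.
Count: 1.

1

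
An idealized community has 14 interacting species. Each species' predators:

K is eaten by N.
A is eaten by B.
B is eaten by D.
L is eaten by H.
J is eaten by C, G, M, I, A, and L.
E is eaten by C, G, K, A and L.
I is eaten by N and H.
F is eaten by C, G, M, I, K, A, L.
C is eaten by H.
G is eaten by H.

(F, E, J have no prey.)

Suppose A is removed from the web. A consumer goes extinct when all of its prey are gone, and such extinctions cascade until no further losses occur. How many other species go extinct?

2

Remove A.
Round 1: B (all prey gone) → extinct.
Round 2: D (all prey gone) → extinct.
No further losses. Total secondary extinctions: 2.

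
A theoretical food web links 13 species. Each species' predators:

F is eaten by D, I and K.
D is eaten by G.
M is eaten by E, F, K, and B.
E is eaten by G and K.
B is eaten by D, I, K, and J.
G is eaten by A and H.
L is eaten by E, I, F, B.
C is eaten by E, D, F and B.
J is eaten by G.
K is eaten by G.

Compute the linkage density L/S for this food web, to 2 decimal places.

There are L = 26 links among S = 13 species.
L/S = 26/13 = 2.0000 ≈ 2.00.

L/S = 2.00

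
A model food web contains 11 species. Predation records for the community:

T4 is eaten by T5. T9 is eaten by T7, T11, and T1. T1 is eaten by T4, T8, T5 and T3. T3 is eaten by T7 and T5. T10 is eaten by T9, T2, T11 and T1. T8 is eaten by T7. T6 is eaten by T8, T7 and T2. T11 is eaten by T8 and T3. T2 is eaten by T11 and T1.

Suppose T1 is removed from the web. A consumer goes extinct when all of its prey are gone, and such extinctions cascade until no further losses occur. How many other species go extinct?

Remove T1.
Round 1: T4 (all prey gone) → extinct.
No further losses. Total secondary extinctions: 1.

1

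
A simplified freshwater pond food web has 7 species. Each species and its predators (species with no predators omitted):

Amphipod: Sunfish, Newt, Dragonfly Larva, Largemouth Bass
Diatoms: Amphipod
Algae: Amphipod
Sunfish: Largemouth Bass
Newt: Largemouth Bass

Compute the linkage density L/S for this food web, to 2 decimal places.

L/S = 1.14

There are L = 8 links among S = 7 species.
L/S = 8/7 = 1.1429 ≈ 1.14.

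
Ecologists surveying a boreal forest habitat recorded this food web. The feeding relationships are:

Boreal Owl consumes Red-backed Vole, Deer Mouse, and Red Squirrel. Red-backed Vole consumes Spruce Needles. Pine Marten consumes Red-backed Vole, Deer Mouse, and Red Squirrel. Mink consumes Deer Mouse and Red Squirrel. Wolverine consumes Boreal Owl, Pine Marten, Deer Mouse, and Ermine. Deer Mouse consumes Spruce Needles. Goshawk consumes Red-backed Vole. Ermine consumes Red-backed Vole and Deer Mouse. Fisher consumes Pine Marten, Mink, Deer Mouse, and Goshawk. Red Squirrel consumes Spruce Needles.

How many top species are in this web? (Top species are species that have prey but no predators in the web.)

2

Top species (has prey, but nothing eats it): Fisher, Wolverine.
Count: 2.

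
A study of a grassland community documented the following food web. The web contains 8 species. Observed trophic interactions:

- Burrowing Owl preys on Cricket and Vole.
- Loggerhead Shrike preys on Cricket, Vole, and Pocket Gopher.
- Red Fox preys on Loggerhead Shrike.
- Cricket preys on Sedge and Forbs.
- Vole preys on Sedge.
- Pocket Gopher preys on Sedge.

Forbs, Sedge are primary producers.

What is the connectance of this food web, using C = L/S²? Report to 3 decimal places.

C = 0.156

The web has S = 8 species and L = 10 feeding links.
C = L / S² = 10 / 64 = 0.1562 ≈ 0.156.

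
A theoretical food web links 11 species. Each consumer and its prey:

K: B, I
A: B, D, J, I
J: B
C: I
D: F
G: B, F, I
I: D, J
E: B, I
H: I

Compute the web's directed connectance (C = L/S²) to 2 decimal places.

The web has S = 11 species and L = 17 feeding links.
C = L / S² = 17 / 121 = 0.1405 ≈ 0.14.

C = 0.14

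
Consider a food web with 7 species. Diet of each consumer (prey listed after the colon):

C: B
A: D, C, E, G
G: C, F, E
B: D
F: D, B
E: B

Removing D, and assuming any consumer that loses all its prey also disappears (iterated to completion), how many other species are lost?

Remove D.
Round 1: B (all prey gone) → extinct.
Round 2: C (all prey gone), F (all prey gone), E (all prey gone) → extinct.
Round 3: G (all prey gone) → extinct.
Round 4: A (all prey gone) → extinct.
No further losses. Total secondary extinctions: 6.

6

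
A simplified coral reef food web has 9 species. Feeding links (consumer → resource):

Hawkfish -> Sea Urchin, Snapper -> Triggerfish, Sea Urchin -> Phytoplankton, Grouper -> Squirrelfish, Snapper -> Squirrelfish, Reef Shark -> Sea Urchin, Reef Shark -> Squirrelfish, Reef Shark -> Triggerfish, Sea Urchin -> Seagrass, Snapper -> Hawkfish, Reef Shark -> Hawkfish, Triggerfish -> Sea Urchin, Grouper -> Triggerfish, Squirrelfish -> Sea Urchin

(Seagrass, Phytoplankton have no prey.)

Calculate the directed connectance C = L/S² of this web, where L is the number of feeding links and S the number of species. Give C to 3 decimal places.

C = 0.173

The web has S = 9 species and L = 14 feeding links.
C = L / S² = 14 / 81 = 0.1728 ≈ 0.173.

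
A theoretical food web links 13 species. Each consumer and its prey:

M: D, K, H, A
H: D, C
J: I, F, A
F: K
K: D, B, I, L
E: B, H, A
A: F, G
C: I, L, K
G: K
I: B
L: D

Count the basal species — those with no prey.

2

Basal species (no prey listed): D, B.
Count: 2.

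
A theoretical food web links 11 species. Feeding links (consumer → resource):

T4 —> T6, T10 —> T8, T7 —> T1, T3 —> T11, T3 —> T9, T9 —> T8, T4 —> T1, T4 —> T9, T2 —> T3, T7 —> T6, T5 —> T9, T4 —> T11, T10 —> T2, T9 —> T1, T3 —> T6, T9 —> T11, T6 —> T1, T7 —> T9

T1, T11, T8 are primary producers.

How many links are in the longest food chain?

4 links

One longest chain: T1 → T6 → T3 → T2 → T10.
It has 5 species and 4 links.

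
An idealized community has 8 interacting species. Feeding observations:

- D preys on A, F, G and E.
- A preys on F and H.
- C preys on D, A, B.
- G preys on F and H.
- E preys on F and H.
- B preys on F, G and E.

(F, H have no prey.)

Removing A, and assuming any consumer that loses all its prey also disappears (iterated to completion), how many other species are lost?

0

Remove A.
Every predator of it retains at least one other prey: D still has F, G, E; C still has B, D.
No consumer loses all prey, so no secondary extinctions occur.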